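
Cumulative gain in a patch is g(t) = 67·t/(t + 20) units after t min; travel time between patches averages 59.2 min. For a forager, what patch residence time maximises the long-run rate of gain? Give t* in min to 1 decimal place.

34.4 min

By the marginal value theorem, leave when the instantaneous gain rate g'(t) equals the habitat-wide average g(t)/(T + t).
g'(t) = 67·20/(t + 20)². Setting 67·20/(t+20)² = 67t/[(t+20)(59.2+t)] gives 20(59.2+t) = t(t+20), so t² = 20×59.2 = 1184.
t* = √1184 = 34.41 min.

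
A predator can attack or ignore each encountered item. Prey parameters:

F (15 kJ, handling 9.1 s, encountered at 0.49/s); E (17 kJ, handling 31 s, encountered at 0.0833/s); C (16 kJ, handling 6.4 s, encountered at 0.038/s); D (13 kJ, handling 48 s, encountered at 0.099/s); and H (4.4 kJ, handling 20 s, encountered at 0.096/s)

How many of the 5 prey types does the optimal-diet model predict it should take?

Rank by E/h (kJ/s): C 2.5, F 1.65, E 0.548, D 0.271, H 0.22. Include each in turn until the next type's E/h falls below the running intake rate.
Rate on top 1: 0.4891. F: 1.65 > 0.4891 → include.
Rate on top 2: 1.396. E: 0.548 < 1.396 → exclude; stop.
Optimal diet: C, F — 2 of 5 types.

2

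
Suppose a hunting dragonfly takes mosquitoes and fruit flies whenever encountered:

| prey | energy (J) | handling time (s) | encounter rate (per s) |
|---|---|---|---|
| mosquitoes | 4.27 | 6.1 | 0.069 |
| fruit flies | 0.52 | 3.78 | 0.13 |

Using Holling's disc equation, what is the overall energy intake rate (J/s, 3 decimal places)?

Energy encountered per unit search time: 0.069×4.27 + 0.13×0.52 = 0.3622 J/s.
Handling time per unit search time: 0.069×6.1 + 0.13×3.78 = 0.9123.
Rate = 0.3622/(1 + 0.9123) = 0.1894 J/s.

0.189 J/s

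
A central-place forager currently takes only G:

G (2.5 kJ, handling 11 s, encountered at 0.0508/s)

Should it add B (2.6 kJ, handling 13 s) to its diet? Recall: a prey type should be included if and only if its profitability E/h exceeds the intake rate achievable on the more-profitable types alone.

Intake rate on the current diet: R = (0.0508×2.5) / (1 + 0.0508×11) = 0.127/1.559 = 0.08147 kJ/s.
Profitability of B: 2.6/13 = 0.2 kJ/s.
0.2 > 0.08147, so adding B raises the average — include it.

Yes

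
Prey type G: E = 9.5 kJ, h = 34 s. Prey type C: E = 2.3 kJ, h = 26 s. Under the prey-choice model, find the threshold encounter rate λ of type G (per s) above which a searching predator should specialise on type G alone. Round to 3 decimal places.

0.014 per s

Drop type C once their profitability E₂/h₂ falls below the rate achievable on type G alone: E₂/h₂ = λE₁/(1 + λh₁).
Solve for λ: λE₁h₂ = E₂(1 + λh₁) → λ(E₁h₂ − E₂h₁) = E₂ → λ = E₂/(E₁h₂ − E₂h₁).
λ = 2.3/(9.5×26 − 2.3×34) = 2.3/168.8 = 0.01363 per s.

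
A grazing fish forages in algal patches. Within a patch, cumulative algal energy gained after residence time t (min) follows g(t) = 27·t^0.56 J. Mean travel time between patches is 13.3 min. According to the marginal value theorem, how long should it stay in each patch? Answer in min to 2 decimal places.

16.93 min

Optimal t* satisfies g'(t*) = g(t*)/(T + t*).
g'(t) = 0.56·27·t^-0.44. Setting 0.56·27·t^-0.44 = 27·t^0.56/(13.3+t) gives 0.56(13.3+t) = t, so 0.44·t = 0.56×13.3.
t* = 0.56×13.3/0.44 = 16.93 min.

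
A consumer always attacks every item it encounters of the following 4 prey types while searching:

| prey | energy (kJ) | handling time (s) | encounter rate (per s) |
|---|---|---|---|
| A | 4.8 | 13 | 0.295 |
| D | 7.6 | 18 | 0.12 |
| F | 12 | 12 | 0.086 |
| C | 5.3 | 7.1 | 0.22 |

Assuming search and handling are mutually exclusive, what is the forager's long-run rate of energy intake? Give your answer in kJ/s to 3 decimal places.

R = Σλ_iE_i / (1 + Σλ_ih_i)
Numerator: 0.295×4.8 + 0.12×7.6 + 0.086×12 + 0.22×5.3 = 4.526
Denominator: 1 + 0.295×13 + 0.12×18 + 0.086×12 + 0.22×7.1 = 9.589
R = 4.526/9.589 = 0.472 kJ/s

0.472 kJ/s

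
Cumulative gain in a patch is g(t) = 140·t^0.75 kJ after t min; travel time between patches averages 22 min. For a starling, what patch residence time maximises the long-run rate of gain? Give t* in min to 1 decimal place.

By the marginal value theorem, leave when the instantaneous gain rate g'(t) equals the habitat-wide average g(t)/(T + t).
g'(t) = 0.75·140·t^-0.25. Setting 0.75·140·t^-0.25 = 140·t^0.75/(22+t) gives 0.75(22+t) = t, so 0.25·t = 0.75×22.
t* = 0.75×22/0.25 = 66 min.

66.0 min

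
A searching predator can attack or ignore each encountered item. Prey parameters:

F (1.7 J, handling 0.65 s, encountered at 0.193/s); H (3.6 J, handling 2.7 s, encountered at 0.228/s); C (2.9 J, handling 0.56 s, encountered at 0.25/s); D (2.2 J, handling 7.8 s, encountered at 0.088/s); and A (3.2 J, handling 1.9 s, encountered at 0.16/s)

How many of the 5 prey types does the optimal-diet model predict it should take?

Profitabilities (E/h, J/s): C 5.18, F 2.62, A 1.68, H 1.33, D 0.282. Add prey in this order while the next type's profitability exceeds the intake rate on those already taken.
Rate on top 1: 0.636. F: 2.62 > 0.636 → include.
Rate on top 2: 0.8322. A: 1.68 > 0.8322 → include.
Rate on top 3: 0.9972. H: 1.33 > 0.9972 → include.
Rate on top 4: 1.092. D: 0.282 < 1.092 → exclude; stop.
Optimal diet: C, F, A, H — 4 of 5 types.

4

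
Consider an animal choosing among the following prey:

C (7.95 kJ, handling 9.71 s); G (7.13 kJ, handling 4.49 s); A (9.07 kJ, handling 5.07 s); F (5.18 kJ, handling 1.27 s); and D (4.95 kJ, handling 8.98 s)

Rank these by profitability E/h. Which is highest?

F

In descending order of E/h:
F: 5.18/1.27 = 4.08 kJ/s
A: 9.07/5.07 = 1.79 kJ/s
G: 7.13/4.49 = 1.59 kJ/s
C: 7.95/9.71 = 0.819 kJ/s
D: 4.95/8.98 = 0.551 kJ/s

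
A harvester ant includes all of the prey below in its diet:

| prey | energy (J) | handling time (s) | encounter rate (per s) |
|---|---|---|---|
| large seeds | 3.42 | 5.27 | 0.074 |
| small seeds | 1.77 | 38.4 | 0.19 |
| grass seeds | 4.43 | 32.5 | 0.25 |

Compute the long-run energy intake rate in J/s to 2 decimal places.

Energy encountered per unit search time: 0.074×3.42 + 0.19×1.77 + 0.25×4.43 = 1.697 J/s.
Handling time per unit search time: 0.074×5.27 + 0.19×38.4 + 0.25×32.5 = 15.81.
Rate = 1.697/(1 + 15.81) = 0.1009 J/s.

0.10 J/s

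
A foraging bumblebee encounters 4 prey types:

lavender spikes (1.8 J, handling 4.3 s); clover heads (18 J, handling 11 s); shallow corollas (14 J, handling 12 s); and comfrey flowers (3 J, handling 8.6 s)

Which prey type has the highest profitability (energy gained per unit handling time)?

In descending order of E/h:
clover heads: 18/11 = 1.64 J/s
shallow corollas: 14/12 = 1.17 J/s
lavender spikes: 1.8/4.3 = 0.419 J/s
comfrey flowers: 3/8.6 = 0.349 J/s

clover heads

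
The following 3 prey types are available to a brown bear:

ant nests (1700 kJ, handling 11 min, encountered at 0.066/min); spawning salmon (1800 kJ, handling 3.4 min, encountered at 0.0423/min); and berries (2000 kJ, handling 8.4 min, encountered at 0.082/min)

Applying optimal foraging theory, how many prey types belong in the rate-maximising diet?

Rank by E/h (kJ/min): spawning salmon 529, berries 238, ant nests 155. Include each in turn until the next type's E/h falls below the running intake rate.
Rate on top 1: 66.57. berries: 238 > 66.57 → include.
Rate on top 2: 131. ant nests: 155 > 131 → include.
Optimal diet: spawning salmon, berries, ant nests — 3 of 3 types.

3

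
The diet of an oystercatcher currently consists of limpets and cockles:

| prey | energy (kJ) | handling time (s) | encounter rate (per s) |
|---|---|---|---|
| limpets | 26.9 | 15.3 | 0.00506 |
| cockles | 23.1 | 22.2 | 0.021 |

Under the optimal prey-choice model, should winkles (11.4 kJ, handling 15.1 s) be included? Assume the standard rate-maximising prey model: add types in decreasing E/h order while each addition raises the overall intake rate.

Current rate: (0.00506×26.9 + 0.021×23.1)/(1 + 0.00506×15.3 + 0.021×22.2) = 0.4024 kJ/s.
winkles: E/h = 11.4/15.1 = 0.755 kJ/s.
0.755 > 0.4024, so adding winkles raises the average — include it.

Yes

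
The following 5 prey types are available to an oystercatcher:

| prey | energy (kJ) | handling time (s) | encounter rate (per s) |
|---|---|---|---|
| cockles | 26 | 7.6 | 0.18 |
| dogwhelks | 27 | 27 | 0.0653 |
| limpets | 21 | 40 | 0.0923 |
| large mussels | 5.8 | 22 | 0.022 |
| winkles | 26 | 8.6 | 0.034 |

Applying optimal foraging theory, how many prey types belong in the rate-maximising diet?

E/h in descending order: cockles 3.42, winkles 3.02, dogwhelks 1, limpets 0.525, large mussels 0.264 kJ/s. The optimal diet is the largest prefix of this list for which every included type satisfies E_i/h_i > R on the types above it.
Rate on top 1: 1.976. winkles: 3.02 > 1.976 → include.
Rate on top 2: 2.091. dogwhelks: 1 < 2.091 → exclude; stop.
Optimal diet: cockles, winkles — 2 of 5 types.

2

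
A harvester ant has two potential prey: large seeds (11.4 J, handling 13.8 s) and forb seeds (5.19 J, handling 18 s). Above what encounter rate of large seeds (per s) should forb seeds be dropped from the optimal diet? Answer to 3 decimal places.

Drop forb seeds once their profitability E₂/h₂ falls below the rate achievable on large seeds alone: E₂/h₂ = λE₁/(1 + λh₁).
Solve for λ: λE₁h₂ = E₂(1 + λh₁) → λ(E₁h₂ − E₂h₁) = E₂ → λ = E₂/(E₁h₂ − E₂h₁).
λ = 5.19/(11.4×18 − 5.19×13.8) = 5.19/133.6 = 0.03885 per s.

0.039 per s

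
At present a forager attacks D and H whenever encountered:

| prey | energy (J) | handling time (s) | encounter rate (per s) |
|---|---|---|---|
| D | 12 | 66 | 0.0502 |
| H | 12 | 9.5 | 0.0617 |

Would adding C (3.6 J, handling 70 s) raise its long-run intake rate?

No

On D and H alone, R = ΣλE/(1+Σλh) = 1.343/4.899 = 0.2741 J/s.
Profitability of C: 3.6/70 = 0.05143 J/s.
0.05143 < 0.2741, so adding C would lower the average — exclude it.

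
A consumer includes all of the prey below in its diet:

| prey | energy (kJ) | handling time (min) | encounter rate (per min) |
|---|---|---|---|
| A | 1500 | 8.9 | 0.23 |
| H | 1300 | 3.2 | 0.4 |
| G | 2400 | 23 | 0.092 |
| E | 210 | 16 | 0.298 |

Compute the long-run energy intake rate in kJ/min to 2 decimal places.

102.43 kJ/min

Energy encountered per unit search time: 0.23×1500 + 0.4×1300 + 0.092×2400 + 0.298×210 = 1148 kJ/min.
Handling time per unit search time: 0.23×8.9 + 0.4×3.2 + 0.092×23 + 0.298×16 = 10.21.
Rate = 1148/(1 + 10.21) = 102.4 kJ/min.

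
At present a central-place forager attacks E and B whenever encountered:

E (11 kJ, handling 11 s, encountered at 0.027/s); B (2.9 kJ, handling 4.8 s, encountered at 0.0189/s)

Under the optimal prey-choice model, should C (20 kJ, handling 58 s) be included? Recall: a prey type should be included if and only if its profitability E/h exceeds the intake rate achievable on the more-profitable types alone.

Current rate: (0.027×11 + 0.0189×2.9)/(1 + 0.027×11 + 0.0189×4.8) = 0.2535 kJ/s.
C: E/h = 20/58 = 0.3448 kJ/s.
0.3448 > 0.2535, so adding C raises the average — include it.

Yes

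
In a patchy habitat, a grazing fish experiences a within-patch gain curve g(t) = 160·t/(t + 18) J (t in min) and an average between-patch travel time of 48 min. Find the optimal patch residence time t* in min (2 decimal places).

Optimal t* satisfies g'(t*) = g(t*)/(T + t*).
g'(t) = 160·18/(t + 18)². Setting 160·18/(t+18)² = 160t/[(t+18)(48+t)] gives 18(48+t) = t(t+18), so t² = 18×48 = 864.
t* = √864 = 29.39 min.

29.39 min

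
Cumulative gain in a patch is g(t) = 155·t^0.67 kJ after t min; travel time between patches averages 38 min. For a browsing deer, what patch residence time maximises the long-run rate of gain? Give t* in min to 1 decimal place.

Maximise g(t)/(T+t): set derivative to zero → g'(t)(T+t) = g(t).
g'(t) = 0.67·155·t^-0.33. Setting 0.67·155·t^-0.33 = 155·t^0.67/(38+t) gives 0.67(38+t) = t, so 0.33·t = 0.67×38.
t* = 0.67×38/0.33 = 77.15 min.

77.2 min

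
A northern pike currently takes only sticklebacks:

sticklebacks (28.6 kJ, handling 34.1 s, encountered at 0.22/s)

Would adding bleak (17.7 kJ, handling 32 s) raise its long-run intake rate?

Intake rate on the current diet: R = (0.22×28.6) / (1 + 0.22×34.1) = 6.292/8.502 = 0.7401 kJ/s.
Profitability of bleak: 17.7/32 = 0.5531 kJ/s.
Since 0.5531 < R, time spent handling bleak is better spent searching.

No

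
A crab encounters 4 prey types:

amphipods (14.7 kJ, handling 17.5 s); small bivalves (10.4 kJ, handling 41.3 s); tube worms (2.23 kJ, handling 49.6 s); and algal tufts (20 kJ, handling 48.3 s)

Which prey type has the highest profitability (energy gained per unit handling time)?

amphipods

Profitability E/h (kJ/s): amphipods = 14.7/17.5 = 0.84, small bivalves = 10.4/41.3 = 0.252, tube worms = 2.23/49.6 = 0.045, algal tufts = 20/48.3 = 0.414.
Ranked: amphipods > algal tufts > small bivalves > tube worms.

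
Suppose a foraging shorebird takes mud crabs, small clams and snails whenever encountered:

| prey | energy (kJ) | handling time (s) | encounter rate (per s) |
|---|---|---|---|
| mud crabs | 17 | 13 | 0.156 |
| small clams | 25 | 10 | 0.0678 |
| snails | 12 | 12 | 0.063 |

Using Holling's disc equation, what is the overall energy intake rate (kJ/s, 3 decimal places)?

1.144 kJ/s

Energy encountered per unit search time: 0.156×17 + 0.0678×25 + 0.063×12 = 5.103 kJ/s.
Handling time per unit search time: 0.156×13 + 0.0678×10 + 0.063×12 = 3.462.
Rate = 5.103/(1 + 3.462) = 1.144 kJ/s.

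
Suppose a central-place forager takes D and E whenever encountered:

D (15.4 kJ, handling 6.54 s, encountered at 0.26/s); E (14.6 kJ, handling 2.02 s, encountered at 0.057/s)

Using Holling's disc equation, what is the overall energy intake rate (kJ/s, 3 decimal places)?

1.718 kJ/s

Energy encountered per unit search time: 0.26×15.4 + 0.057×14.6 = 4.836 kJ/s.
Handling time per unit search time: 0.26×6.54 + 0.057×2.02 = 1.816.
Rate = 4.836/(1 + 1.816) = 1.718 kJ/s.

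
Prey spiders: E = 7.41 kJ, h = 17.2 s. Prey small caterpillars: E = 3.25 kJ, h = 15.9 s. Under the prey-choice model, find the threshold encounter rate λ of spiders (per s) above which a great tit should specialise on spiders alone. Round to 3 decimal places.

The zero-one rule: include small caterpillars iff E₂/h₂ > λE₁/(1+λh₁). Equality gives the switch point.
λE₁h₂ = E₂ + λE₂h₁ ⇒ λ = E₂/(E₁h₂ − E₂h₁) = 3.25/(117.8 − 55.9) = 0.05249 per s.

0.052 per s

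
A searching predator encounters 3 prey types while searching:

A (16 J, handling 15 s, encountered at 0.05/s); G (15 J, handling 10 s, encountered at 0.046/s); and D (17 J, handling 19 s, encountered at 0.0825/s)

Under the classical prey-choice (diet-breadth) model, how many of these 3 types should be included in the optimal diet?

Rank by E/h (J/s): G 1.5, A 1.07, D 0.895. Include each in turn until the next type's E/h falls below the running intake rate.
Rate on top 1: 0.4726. A: 1.07 > 0.4726 → include.
Rate on top 2: 0.6742. D: 0.895 > 0.6742 → include.
Optimal diet: G, A, D — 3 of 3 types.

3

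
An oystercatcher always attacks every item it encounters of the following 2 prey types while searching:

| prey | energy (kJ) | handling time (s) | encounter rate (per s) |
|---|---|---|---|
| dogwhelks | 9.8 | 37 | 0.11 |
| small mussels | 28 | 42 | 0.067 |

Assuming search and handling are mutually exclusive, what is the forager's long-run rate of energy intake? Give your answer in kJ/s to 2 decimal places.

R = (0.11×9.8 + 0.067×28) / (1 + 0.11×37 + 0.067×42) = 2.954/7.884 = 0.3747 kJ/s.

0.37 kJ/s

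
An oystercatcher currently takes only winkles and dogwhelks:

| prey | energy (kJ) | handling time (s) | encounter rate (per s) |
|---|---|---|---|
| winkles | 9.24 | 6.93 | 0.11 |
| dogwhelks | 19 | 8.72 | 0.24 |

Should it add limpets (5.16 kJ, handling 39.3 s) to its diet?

No

Current rate: (0.11×9.24 + 0.24×19)/(1 + 0.11×6.93 + 0.24×8.72) = 1.446 kJ/s.
Profitability of limpets: 5.16/39.3 = 0.1313 kJ/s.
Since 0.1313 < R, time spent handling limpets is better spent searching.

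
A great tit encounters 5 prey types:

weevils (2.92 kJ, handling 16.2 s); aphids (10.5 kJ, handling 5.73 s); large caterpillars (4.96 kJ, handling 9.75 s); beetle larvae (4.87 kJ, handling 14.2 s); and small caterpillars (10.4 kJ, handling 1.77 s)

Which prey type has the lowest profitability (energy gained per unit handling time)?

In descending order of E/h:
small caterpillars: 10.4/1.77 = 5.88 kJ/s
aphids: 10.5/5.73 = 1.83 kJ/s
large caterpillars: 4.96/9.75 = 0.509 kJ/s
beetle larvae: 4.87/14.2 = 0.343 kJ/s
weevils: 2.92/16.2 = 0.18 kJ/s

weevils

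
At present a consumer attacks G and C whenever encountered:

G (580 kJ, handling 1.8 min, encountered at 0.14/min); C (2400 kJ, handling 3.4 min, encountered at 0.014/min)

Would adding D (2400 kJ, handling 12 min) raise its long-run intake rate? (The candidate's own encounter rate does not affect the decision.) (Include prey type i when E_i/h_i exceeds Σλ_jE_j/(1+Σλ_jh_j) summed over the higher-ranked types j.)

Yes

Current rate: (0.14×580 + 0.014×2400)/(1 + 0.14×1.8 + 0.014×3.4) = 88.33 kJ/min.
D: E/h = 2400/12 = 200 kJ/min.
Since 200 > R, including D increases the long-run rate.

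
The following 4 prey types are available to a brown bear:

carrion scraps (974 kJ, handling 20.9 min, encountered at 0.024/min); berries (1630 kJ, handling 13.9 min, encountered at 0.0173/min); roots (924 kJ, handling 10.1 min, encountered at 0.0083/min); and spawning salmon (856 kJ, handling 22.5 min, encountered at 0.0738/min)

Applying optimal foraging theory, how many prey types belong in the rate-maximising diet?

Rank by E/h (kJ/min): berries 117, roots 91.5, carrion scraps 46.6, spawning salmon 38. Include each in turn until the next type's E/h falls below the running intake rate.
Rate on top 1: 22.73. roots: 91.5 > 22.73 → include.
Rate on top 2: 27.08. carrion scraps: 46.6 > 27.08 → include.
Rate on top 3: 32.45. spawning salmon: 38 > 32.45 → include.
Optimal diet: berries, roots, carrion scraps, spawning salmon — 4 of 4 types.

4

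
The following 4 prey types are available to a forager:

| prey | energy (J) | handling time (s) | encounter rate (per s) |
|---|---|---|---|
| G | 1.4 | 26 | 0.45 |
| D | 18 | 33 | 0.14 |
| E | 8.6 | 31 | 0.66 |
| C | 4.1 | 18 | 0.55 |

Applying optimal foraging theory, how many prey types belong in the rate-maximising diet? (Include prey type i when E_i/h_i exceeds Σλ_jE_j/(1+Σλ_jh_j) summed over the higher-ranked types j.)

Profitabilities (E/h, J/s): D 0.545, E 0.277, C 0.228, G 0.0538. Add prey in this order while the next type's profitability exceeds the intake rate on those already taken.
Rate on top 1: 0.4484. E: 0.277 < 0.4484 → exclude; stop.
Optimal diet: D — 1 of 4 types.

1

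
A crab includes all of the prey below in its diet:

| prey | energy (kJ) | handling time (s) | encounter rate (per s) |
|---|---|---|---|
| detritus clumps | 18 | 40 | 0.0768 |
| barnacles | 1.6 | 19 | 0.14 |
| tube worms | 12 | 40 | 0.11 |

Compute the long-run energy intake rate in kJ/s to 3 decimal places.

0.263 kJ/s

Energy encountered per unit search time: 0.0768×18 + 0.14×1.6 + 0.11×12 = 2.926 kJ/s.
Handling time per unit search time: 0.0768×40 + 0.14×19 + 0.11×40 = 10.13.
Rate = 2.926/(1 + 10.13) = 0.2629 kJ/s.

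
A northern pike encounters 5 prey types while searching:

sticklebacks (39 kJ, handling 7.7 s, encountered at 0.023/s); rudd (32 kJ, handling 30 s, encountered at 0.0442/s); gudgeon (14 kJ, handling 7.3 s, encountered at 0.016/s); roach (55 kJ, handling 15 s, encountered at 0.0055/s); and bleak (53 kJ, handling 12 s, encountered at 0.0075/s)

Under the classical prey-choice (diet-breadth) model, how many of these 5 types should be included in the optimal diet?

4

Rank by E/h (kJ/s): sticklebacks 5.06, bleak 4.42, roach 3.67, gudgeon 1.92, rudd 1.07. Include each in turn until the next type's E/h falls below the running intake rate.
Rate on top 1: 0.762. bleak: 4.42 > 0.762 → include.
Rate on top 2: 1.022. roach: 3.67 > 1.022 → include.
Rate on top 3: 1.183. gudgeon: 1.92 > 1.183 → include.
Rate on top 4: 1.242. rudd: 1.07 < 1.242 → exclude; stop.
Optimal diet: sticklebacks, bleak, roach, gudgeon — 4 of 5 types.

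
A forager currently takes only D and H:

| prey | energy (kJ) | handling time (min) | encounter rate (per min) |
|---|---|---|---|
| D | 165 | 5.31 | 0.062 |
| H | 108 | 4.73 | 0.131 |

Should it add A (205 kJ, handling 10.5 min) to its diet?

Yes

On D and H alone, R = ΣλE/(1+Σλh) = 24.38/1.949 = 12.51 kJ/min.
Profitability of A: 205/10.5 = 19.52 kJ/min.
19.52 > 12.51, so adding A raises the average — include it.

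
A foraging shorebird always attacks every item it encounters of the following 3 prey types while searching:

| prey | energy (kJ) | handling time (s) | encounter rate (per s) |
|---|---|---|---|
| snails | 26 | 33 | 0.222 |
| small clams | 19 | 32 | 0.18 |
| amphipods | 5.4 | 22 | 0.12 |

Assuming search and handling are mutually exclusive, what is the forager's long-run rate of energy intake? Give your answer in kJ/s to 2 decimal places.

Energy encountered per unit search time: 0.222×26 + 0.18×19 + 0.12×5.4 = 9.84 kJ/s.
Handling time per unit search time: 0.222×33 + 0.18×32 + 0.12×22 = 15.73.
Rate = 9.84/(1 + 15.73) = 0.5883 kJ/s.

0.59 kJ/s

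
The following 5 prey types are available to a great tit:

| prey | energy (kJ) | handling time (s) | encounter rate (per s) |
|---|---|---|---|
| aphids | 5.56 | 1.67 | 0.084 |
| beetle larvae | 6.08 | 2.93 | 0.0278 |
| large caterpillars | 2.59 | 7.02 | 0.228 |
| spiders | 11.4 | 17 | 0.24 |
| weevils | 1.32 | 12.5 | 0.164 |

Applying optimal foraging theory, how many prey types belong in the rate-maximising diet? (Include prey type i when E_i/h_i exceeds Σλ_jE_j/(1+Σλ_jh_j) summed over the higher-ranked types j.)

3

Rank by E/h (kJ/s): aphids 3.33, beetle larvae 2.08, spiders 0.671, large caterpillars 0.369, weevils 0.106. Include each in turn until the next type's E/h falls below the running intake rate.
Rate on top 1: 0.4096. beetle larvae: 2.08 > 0.4096 → include.
Rate on top 2: 0.5206. spiders: 0.671 > 0.5206 → include.
Rate on top 3: 0.636. large caterpillars: 0.369 < 0.636 → exclude; stop.
Optimal diet: aphids, beetle larvae, spiders — 3 of 5 types.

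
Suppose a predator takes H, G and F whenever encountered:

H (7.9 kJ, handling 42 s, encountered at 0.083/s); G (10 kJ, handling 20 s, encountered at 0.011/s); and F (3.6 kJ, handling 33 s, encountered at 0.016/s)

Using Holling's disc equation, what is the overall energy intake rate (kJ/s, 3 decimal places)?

0.157 kJ/s

Energy encountered per unit search time: 0.083×7.9 + 0.011×10 + 0.016×3.6 = 0.8233 kJ/s.
Handling time per unit search time: 0.083×42 + 0.011×20 + 0.016×33 = 4.234.
Rate = 0.8233/(1 + 4.234) = 0.1573 kJ/s.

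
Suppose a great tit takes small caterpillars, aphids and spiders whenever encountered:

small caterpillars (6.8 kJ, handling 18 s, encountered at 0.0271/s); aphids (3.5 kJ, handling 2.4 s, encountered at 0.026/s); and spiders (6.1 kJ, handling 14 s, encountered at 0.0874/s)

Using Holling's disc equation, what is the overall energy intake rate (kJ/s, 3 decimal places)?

0.291 kJ/s

R = Σλ_iE_i / (1 + Σλ_ih_i)
Numerator: 0.0271×6.8 + 0.026×3.5 + 0.0874×6.1 = 0.8084
Denominator: 1 + 0.0271×18 + 0.026×2.4 + 0.0874×14 = 2.774
R = 0.8084/2.774 = 0.2914 kJ/s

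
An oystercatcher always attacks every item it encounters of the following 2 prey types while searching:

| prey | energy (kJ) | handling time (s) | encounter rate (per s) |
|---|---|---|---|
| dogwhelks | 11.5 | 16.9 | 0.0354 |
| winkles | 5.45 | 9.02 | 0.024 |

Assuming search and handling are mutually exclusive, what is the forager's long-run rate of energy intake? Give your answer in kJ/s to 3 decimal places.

R = Σλ_iE_i / (1 + Σλ_ih_i)
Numerator: 0.0354×11.5 + 0.024×5.45 = 0.5379
Denominator: 1 + 0.0354×16.9 + 0.024×9.02 = 1.815
R = 0.5379/1.815 = 0.2964 kJ/s

0.296 kJ/s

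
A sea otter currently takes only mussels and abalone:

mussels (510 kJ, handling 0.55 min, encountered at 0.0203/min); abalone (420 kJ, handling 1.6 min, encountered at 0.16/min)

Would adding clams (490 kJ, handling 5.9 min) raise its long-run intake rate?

Yes

Current rate: (0.0203×510 + 0.16×420)/(1 + 0.0203×0.55 + 0.16×1.6) = 61.2 kJ/min.
Profitability of clams: 490/5.9 = 83.05 kJ/min.
Since 83.05 > R, including clams increases the long-run rate.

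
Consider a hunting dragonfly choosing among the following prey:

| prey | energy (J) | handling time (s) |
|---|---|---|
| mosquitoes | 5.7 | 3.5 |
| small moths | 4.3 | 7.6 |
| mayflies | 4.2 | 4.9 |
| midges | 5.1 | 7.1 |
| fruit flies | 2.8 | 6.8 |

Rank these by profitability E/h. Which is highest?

In descending order of E/h:
mosquitoes: 5.7/3.5 = 1.63 J/s
mayflies: 4.2/4.9 = 0.857 J/s
midges: 5.1/7.1 = 0.718 J/s
small moths: 4.3/7.6 = 0.566 J/s
fruit flies: 2.8/6.8 = 0.412 J/s

mosquitoes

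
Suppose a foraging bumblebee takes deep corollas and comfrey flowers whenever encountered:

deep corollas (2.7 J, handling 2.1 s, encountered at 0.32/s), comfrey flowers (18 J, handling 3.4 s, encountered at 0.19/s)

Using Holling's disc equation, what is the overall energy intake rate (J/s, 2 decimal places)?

R = (0.32×2.7 + 0.19×18) / (1 + 0.32×2.1 + 0.19×3.4) = 4.284/2.318 = 1.848 J/s.

1.85 J/s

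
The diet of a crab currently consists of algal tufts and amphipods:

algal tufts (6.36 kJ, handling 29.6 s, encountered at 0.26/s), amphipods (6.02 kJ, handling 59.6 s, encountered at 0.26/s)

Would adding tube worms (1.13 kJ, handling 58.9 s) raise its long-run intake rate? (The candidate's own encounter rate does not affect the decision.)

No

Intake rate on the current diet: R = (0.26×6.36 + 0.26×6.02) / (1 + 0.26×29.6 + 0.26×59.6) = 3.219/24.19 = 0.1331 kJ/s.
tube worms: E/h = 1.13/58.9 = 0.01919 kJ/s.
Since 0.01919 < R, time spent handling tube worms is better spent searching.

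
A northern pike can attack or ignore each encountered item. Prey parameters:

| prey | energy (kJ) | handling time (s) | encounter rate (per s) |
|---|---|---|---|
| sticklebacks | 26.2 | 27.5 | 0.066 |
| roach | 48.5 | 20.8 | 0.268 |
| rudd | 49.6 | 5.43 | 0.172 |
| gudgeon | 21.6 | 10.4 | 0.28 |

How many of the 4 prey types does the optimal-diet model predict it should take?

E/h in descending order: rudd 9.13, roach 2.33, gudgeon 2.08, sticklebacks 0.953 kJ/s. The optimal diet is the largest prefix of this list for which every included type satisfies E_i/h_i > R on the types above it.
Rate on top 1: 4.411. roach: 2.33 < 4.411 → exclude; stop.
Optimal diet: rudd — 1 of 4 types.

1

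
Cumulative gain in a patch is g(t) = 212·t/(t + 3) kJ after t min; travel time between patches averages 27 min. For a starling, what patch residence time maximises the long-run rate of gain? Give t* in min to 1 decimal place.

9.0 min

Maximise g(t)/(T+t): set derivative to zero → g'(t)(T+t) = g(t).
g'(t) = 212·3/(t + 3)². Setting 212·3/(t+3)² = 212t/[(t+3)(27+t)] gives 3(27+t) = t(t+3), so t² = 3×27 = 81.
t* = √81 = 9 min.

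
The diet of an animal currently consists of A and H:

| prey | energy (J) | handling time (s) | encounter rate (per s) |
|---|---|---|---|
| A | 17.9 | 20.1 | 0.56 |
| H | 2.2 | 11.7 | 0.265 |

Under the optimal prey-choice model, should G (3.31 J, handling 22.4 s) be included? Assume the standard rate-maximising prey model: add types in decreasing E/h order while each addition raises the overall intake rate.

Current rate: (0.56×17.9 + 0.265×2.2)/(1 + 0.56×20.1 + 0.265×11.7) = 0.6907 J/s.
Profitability of G: 3.31/22.4 = 0.1478 J/s.
Since 0.1478 < R, time spent handling G is better spent searching.

No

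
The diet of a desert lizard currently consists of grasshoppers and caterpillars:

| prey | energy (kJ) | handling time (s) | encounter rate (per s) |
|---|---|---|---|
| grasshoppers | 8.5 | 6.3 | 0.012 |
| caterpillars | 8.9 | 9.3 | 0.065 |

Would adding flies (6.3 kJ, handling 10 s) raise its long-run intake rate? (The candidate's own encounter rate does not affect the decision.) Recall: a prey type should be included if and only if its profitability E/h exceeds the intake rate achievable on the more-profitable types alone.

Current rate: (0.012×8.5 + 0.065×8.9)/(1 + 0.012×6.3 + 0.065×9.3) = 0.405 kJ/s.
Profitability of flies: 6.3/10 = 0.63 kJ/s.
0.63 > 0.405, so adding flies raises the average — include it.

Yes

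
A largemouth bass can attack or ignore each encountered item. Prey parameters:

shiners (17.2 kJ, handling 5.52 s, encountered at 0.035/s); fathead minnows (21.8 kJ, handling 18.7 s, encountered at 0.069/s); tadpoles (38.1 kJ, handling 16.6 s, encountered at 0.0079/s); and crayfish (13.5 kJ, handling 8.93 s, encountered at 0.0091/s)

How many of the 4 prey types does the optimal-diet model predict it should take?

Rank by E/h (kJ/s): shiners 3.12, tadpoles 2.3, crayfish 1.51, fathead minnows 1.17. Include each in turn until the next type's E/h falls below the running intake rate.
Rate on top 1: 0.5045. tadpoles: 2.3 > 0.5045 → include.
Rate on top 2: 0.6818. crayfish: 1.51 > 0.6818 → include.
Rate on top 3: 0.7298. fathead minnows: 1.17 > 0.7298 → include.
Optimal diet: shiners, tadpoles, crayfish, fathead minnows — 4 of 4 types.

4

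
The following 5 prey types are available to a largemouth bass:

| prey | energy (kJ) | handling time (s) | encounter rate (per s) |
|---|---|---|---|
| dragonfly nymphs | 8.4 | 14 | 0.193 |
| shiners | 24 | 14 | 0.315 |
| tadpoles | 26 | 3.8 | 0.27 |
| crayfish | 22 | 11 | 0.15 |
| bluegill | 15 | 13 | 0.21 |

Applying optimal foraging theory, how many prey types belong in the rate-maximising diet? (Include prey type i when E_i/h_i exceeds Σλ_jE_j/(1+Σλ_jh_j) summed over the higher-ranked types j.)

Profitabilities (E/h, kJ/s): tadpoles 6.84, crayfish 2, shiners 1.71, bluegill 1.15, dragonfly nymphs 0.6. Add prey in this order while the next type's profitability exceeds the intake rate on those already taken.
Rate on top 1: 3.465. crayfish: 2 < 3.465 → exclude; stop.
Optimal diet: tadpoles — 1 of 5 types.

1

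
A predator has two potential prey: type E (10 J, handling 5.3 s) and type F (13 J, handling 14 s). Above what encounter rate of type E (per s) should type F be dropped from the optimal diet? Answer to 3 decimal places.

The zero-one rule: include type F iff E₂/h₂ > λE₁/(1+λh₁). Equality gives the switch point.
λE₁h₂ = E₂ + λE₂h₁ ⇒ λ = E₂/(E₁h₂ − E₂h₁) = 13/(140 − 68.9) = 0.1828 per s.

0.183 per s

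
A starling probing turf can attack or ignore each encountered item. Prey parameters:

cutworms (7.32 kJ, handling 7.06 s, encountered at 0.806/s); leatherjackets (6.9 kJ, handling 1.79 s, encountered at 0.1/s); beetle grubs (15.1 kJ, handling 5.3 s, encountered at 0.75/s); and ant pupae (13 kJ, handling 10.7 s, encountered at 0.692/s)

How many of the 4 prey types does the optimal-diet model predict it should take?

E/h in descending order: leatherjackets 3.85, beetle grubs 2.85, ant pupae 1.21, cutworms 1.04 kJ/s. The optimal diet is the largest prefix of this list for which every included type satisfies E_i/h_i > R on the types above it.
Rate on top 1: 0.5852. beetle grubs: 2.85 > 0.5852 → include.
Rate on top 2: 2.331. ant pupae: 1.21 < 2.331 → exclude; stop.
Optimal diet: leatherjackets, beetle grubs — 2 of 4 types.

2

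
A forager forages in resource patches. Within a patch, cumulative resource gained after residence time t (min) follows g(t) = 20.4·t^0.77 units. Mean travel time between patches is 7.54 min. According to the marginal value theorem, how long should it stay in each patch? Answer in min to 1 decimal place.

Maximise g(t)/(T+t): set derivative to zero → g'(t)(T+t) = g(t).
g'(t) = 0.77·20.4·t^-0.23. Setting 0.77·20.4·t^-0.23 = 20.4·t^0.77/(7.54+t) gives 0.77(7.54+t) = t, so 0.23·t = 0.77×7.54.
t* = 0.77×7.54/0.23 = 25.24 min.

25.2 min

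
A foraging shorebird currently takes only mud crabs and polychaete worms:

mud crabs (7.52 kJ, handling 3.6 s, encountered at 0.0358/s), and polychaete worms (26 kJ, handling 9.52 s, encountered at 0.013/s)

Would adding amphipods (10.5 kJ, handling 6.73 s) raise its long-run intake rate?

Current rate: (0.0358×7.52 + 0.013×26)/(1 + 0.0358×3.6 + 0.013×9.52) = 0.4847 kJ/s.
amphipods: E/h = 10.5/6.73 = 1.56 kJ/s.
Since 1.56 > R, including amphipods increases the long-run rate.

Yes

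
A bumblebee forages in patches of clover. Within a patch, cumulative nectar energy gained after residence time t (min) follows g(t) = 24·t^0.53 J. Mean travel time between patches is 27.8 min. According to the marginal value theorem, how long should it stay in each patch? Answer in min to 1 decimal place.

31.3 min

Optimal t* satisfies g'(t*) = g(t*)/(T + t*).
g'(t) = 0.53·24·t^-0.47. Setting 0.53·24·t^-0.47 = 24·t^0.53/(27.8+t) gives 0.53(27.8+t) = t, so 0.47·t = 0.53×27.8.
t* = 0.53×27.8/0.47 = 31.35 min.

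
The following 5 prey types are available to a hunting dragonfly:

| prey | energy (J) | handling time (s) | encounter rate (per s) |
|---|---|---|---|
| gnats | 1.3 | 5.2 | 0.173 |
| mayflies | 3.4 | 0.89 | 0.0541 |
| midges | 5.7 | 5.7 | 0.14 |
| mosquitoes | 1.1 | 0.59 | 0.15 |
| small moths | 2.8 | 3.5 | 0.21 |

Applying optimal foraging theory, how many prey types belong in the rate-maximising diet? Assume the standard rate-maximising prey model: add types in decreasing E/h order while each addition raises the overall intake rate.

4

Profitabilities (E/h, J/s): mayflies 3.82, mosquitoes 1.86, midges 1, small moths 0.8, gnats 0.25. Add prey in this order while the next type's profitability exceeds the intake rate on those already taken.
Rate on top 1: 0.1755. mosquitoes: 1.86 > 0.1755 → include.
Rate on top 2: 0.307. midges: 1 > 0.307 → include.
Rate on top 3: 0.5928. small moths: 0.8 > 0.5928 → include.
Rate on top 4: 0.6499. gnats: 0.25 < 0.6499 → exclude; stop.
Optimal diet: mayflies, mosquitoes, midges, small moths — 4 of 5 types.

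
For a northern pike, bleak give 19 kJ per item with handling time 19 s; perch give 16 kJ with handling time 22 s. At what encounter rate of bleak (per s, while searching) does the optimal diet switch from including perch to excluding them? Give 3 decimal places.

Drop perch once their profitability E₂/h₂ falls below the rate achievable on bleak alone: E₂/h₂ = λE₁/(1 + λh₁).
Solve for λ: λE₁h₂ = E₂(1 + λh₁) → λ(E₁h₂ − E₂h₁) = E₂ → λ = E₂/(E₁h₂ − E₂h₁).
λ = 16/(19×22 − 16×19) = 16/114 = 0.1404 per s.

0.140 per s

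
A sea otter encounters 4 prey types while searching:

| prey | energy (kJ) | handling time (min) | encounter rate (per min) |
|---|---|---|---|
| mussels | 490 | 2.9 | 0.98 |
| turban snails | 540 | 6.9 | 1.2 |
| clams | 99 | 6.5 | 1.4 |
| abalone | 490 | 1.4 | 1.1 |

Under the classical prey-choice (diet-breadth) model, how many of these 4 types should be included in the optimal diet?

Rank by E/h (kJ/min): abalone 350, mussels 169, turban snails 78.3, clams 15.2. Include each in turn until the next type's E/h falls below the running intake rate.
Rate on top 1: 212.2. mussels: 169 < 212.2 → exclude; stop.
Optimal diet: abalone — 1 of 4 types.

1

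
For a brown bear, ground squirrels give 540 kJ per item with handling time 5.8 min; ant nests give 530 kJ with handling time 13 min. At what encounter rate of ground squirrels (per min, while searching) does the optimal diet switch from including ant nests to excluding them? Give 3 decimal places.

At the threshold, the rate on ground squirrels alone equals the profitability of ant nests: λ·540/(1 + λ·5.8) = 530/13 = 40.77.
Rearranging, λ(540 − 40.77×5.8) = 40.77, so λ = 40.77/303.5 = 0.1343 per min.

0.134 per min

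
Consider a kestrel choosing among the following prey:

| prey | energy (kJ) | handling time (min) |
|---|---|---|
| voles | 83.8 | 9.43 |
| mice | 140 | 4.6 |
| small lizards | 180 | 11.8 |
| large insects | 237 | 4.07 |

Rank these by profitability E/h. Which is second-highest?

mice

In descending order of E/h:
large insects: 237/4.07 = 58.2 kJ/min
mice: 140/4.6 = 30.4 kJ/min
small lizards: 180/11.8 = 15.3 kJ/min
voles: 83.8/9.43 = 8.89 kJ/min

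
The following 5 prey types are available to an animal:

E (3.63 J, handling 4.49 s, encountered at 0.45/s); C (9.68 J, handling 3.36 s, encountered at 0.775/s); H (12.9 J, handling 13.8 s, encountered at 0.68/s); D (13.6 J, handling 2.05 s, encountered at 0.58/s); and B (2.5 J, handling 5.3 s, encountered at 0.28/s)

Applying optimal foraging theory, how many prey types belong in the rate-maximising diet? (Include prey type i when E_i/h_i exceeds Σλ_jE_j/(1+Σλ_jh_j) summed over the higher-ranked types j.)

Profitabilities (E/h, J/s): D 6.63, C 2.88, H 0.935, E 0.808, B 0.472. Add prey in this order while the next type's profitability exceeds the intake rate on those already taken.
Rate on top 1: 3.603. C: 2.88 < 3.603 → exclude; stop.
Optimal diet: D — 1 of 5 types.

1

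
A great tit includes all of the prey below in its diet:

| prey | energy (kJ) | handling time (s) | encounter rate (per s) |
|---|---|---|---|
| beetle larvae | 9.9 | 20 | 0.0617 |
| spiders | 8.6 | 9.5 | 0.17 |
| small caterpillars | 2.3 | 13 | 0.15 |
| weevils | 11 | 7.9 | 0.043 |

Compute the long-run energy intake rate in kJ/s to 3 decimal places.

0.471 kJ/s

Energy encountered per unit search time: 0.0617×9.9 + 0.17×8.6 + 0.15×2.3 + 0.043×11 = 2.891 kJ/s.
Handling time per unit search time: 0.0617×20 + 0.17×9.5 + 0.15×13 + 0.043×7.9 = 5.139.
Rate = 2.891/(1 + 5.139) = 0.4709 kJ/s.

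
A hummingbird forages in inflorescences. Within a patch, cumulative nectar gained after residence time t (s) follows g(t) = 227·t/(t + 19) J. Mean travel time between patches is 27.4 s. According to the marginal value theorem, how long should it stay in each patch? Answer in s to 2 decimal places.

22.82 s

By the marginal value theorem, leave when the instantaneous gain rate g'(t) equals the habitat-wide average g(t)/(T + t).
g'(t) = 227·19/(t + 19)². Setting 227·19/(t+19)² = 227t/[(t+19)(27.4+t)] gives 19(27.4+t) = t(t+19), so t² = 19×27.4 = 520.6.
t* = √520.6 = 22.82 s.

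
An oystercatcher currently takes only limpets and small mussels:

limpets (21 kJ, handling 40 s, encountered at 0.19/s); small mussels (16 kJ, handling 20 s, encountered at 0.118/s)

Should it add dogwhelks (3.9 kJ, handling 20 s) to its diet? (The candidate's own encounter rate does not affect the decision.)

No

Intake rate on the current diet: R = (0.19×21 + 0.118×16) / (1 + 0.19×40 + 0.118×20) = 5.878/10.96 = 0.5363 kJ/s.
dogwhelks: E/h = 3.9/20 = 0.195 kJ/s.
Since 0.195 < R, time spent handling dogwhelks is better spent searching.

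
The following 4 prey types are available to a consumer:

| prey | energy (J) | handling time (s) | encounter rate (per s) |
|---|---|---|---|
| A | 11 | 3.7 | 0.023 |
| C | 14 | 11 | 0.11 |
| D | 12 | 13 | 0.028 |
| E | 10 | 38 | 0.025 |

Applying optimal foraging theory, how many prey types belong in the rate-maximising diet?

3

Profitabilities (E/h, J/s): A 2.97, C 1.27, D 0.923, E 0.263. Add prey in this order while the next type's profitability exceeds the intake rate on those already taken.
Rate on top 1: 0.2332. C: 1.27 > 0.2332 → include.
Rate on top 2: 0.7812. D: 0.923 > 0.7812 → include.
Rate on top 3: 0.8006. E: 0.263 < 0.8006 → exclude; stop.
Optimal diet: A, C, D — 3 of 4 types.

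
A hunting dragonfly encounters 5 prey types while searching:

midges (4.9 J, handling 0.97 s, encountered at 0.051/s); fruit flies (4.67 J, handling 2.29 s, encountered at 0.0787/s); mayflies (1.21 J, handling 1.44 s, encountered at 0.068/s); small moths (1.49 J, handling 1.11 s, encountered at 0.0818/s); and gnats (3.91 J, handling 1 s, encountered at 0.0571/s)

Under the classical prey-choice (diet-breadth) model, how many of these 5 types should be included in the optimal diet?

5

Rank by E/h (J/s): midges 5.05, gnats 3.91, fruit flies 2.04, small moths 1.34, mayflies 0.84. Include each in turn until the next type's E/h falls below the running intake rate.
Rate on top 1: 0.2381. gnats: 3.91 > 0.2381 → include.
Rate on top 2: 0.4276. fruit flies: 2.04 > 0.4276 → include.
Rate on top 3: 0.6533. small moths: 1.34 > 0.6533 → include.
Rate on top 4: 0.6987. mayflies: 0.84 > 0.6987 → include.
Optimal diet: midges, gnats, fruit flies, small moths, mayflies — 5 of 5 types.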